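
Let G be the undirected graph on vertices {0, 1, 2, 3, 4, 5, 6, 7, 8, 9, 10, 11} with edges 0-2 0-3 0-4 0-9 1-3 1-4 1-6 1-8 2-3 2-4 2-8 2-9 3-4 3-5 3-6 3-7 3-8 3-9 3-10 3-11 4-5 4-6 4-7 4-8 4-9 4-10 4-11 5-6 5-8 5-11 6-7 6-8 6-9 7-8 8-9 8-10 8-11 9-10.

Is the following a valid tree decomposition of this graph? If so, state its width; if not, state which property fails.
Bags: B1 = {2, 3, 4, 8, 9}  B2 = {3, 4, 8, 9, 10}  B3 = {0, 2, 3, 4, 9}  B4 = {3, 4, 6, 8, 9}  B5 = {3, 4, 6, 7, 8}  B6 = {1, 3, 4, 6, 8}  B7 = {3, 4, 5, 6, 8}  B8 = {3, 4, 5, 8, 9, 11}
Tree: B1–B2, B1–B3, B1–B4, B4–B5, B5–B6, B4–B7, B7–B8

A tree decomposition must satisfy three properties: every vertex lies in some bag; for every edge, both endpoints lie together in some bag; and for every vertex, the bags containing it form a connected subtree. Here bags containing vertex 9 are not connected in the tree, so the decomposition is invalid.

No — bags containing vertex 9 are not connected in the tree.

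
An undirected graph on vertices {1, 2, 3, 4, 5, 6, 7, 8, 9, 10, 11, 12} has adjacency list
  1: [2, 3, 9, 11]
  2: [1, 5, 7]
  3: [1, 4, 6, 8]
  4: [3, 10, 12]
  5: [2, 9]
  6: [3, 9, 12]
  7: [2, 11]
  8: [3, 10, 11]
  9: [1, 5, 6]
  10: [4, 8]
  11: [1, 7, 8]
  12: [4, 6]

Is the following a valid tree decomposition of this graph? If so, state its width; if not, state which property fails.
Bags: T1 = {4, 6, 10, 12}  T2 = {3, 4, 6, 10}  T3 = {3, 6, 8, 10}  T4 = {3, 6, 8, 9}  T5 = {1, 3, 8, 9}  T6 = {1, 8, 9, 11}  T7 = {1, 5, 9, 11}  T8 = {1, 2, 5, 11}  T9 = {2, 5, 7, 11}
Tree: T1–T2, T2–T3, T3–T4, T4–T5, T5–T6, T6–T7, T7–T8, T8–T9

Vertex coverage: the bags together contain {1, 2, 3, 4, 5, 6, 7, 8, 9, 10, 11, 12}, the full vertex set. Edge coverage: each edge of G has both endpoints in at least one bag. Running intersection: for every vertex, the bags containing it form a connected subtree. All three properties hold, so this is a valid tree decomposition of width max|bag| − 1 = 3, and hence tw(G) ≤ 3.

Yes; width 3.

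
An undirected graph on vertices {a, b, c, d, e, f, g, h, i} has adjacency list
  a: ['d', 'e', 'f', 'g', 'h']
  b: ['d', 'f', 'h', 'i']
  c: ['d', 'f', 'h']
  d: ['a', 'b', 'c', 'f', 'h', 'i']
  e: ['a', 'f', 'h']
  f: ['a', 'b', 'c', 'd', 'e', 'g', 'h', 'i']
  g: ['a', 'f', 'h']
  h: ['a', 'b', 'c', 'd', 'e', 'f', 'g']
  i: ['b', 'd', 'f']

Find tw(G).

A width-3 tree decomposition is:
Bags: B1 = {a, f, g, h}  B2 = {a, d, f, h}  B3 = {b, d, f, h}  B4 = {b, d, f, i}  B5 = {a, e, f, h}  B6 = {c, d, f, h}
Tree: B1–B2, B2–B3, B3–B4, B1–B5, B2–B6
Each bag holds 4 vertices, so the decomposition has width 3, which upper-bounds the treewidth. On the other hand G contains the 4-clique {c, d, f, h}. A clique must lie in a single bag of any decomposition, so no decomposition can have width below 3. Hence tw(G) = 3 exactly.

3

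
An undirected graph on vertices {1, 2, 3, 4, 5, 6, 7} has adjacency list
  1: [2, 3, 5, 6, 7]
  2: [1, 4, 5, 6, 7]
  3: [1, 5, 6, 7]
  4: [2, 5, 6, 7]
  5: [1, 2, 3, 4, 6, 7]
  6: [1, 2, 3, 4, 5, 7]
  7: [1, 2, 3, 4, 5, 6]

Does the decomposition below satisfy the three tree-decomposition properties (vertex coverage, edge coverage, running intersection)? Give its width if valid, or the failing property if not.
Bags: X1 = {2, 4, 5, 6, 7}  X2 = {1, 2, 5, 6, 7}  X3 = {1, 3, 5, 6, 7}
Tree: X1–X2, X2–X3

Vertex coverage: the bags together contain {1, 2, 3, 4, 5, 6, 7}, the full vertex set. Edge coverage: each edge of G has both endpoints in at least one bag. Running intersection: for every vertex, the bags containing it form a connected subtree. All three properties hold, so this is a valid tree decomposition of width max|bag| − 1 = 4, and hence tw(G) ≤ 4.

Yes; width 4.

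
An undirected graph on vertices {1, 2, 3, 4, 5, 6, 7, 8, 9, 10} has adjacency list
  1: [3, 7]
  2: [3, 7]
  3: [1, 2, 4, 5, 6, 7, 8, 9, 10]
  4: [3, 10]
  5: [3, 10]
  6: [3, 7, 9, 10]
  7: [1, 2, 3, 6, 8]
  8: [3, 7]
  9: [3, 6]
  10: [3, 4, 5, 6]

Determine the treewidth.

A width-2 tree decomposition is:
Bags: B1 = {3, 6, 7}  B2 = {3, 6, 10}  B3 = {3, 7, 8}  B4 = {3, 6, 9}  B5 = {3, 4, 10}  B6 = {2, 3, 7}  B7 = {1, 3, 7}  B8 = {3, 5, 10}
Tree: B1–B2, B1–B3, B1–B4, B2–B5, B3–B6, B3–B7, B5–B8
The largest bag has 3 vertices, giving width 2; this decomposition certifies tw(G) ≤ 2. On the other hand G contains the 3-clique {3, 4, 10}. A clique must lie in a single bag of any decomposition, so no decomposition can have width below 2. Hence tw(G) = 2 exactly.

2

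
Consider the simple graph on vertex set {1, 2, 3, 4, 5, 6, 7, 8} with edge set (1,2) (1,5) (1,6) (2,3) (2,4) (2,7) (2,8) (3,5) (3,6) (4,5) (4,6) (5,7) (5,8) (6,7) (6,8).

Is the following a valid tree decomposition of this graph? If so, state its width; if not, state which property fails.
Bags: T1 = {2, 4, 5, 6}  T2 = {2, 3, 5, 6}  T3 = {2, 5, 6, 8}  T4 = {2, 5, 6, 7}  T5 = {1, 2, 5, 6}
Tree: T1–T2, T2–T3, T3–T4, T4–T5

Yes; width 3.

Every vertex of G appears in some bag (union = {1, 2, 3, 4, 5, 6, 7, 8}); every edge is covered by a bag; and for each vertex v the set of bags containing v is connected in the bag tree. The decomposition is therefore valid. The largest bag has 4 vertices, so the width is 3.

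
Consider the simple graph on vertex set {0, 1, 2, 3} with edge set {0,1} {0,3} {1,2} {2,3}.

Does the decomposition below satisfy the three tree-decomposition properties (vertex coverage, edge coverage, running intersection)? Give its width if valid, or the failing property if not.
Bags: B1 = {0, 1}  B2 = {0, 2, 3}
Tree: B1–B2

A tree decomposition must satisfy three properties: every vertex lies in some bag; for every edge, both endpoints lie together in some bag; and for every vertex, the bags containing it form a connected subtree. Here edge (2,1) lies in no bag, so the decomposition is invalid.

No — edge (2,1) lies in no bag.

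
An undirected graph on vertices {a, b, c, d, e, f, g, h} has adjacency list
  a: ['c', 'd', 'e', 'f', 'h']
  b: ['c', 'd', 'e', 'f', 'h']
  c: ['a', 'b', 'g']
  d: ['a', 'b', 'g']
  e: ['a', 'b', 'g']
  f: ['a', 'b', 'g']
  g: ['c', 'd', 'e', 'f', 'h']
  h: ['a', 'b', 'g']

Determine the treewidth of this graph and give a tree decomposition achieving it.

Every bag has size at most 4, so the width is 4 − 1 = 3 and tw(G) ≤ 3. For the lower bound: the 4 vertex sets {d,g}, {a,h}, {b}, {c} are disjoint, each induces a connected subgraph, and every pair is joined by at least one edge of G. Contracting each set to a single vertex therefore yields K_{4} as a minor, and since treewidth is minor-monotone, tw(G) ≥ tw(K_{4}) = 3. Hence tw(G) = 3 exactly.

Treewidth 3.
One optimal decomposition is:
Bags: B1 = {a, b, d, g}  B2 = {a, b, g, h}  B3 = {a, b, c, g}  B4 = {a, b, e, g}  B5 = {a, b, f, g}
Tree: B1–B2, B2–B3, B3–B4, B4–B5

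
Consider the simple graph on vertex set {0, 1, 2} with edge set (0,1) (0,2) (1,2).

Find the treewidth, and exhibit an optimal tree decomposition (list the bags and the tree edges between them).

Treewidth 2.
Bags: B1 = {0, 1, 2}
Tree: (single bag)

With just one bag of size 3, the width is 3 − 1 = 2, so tw(G) ≤ 2. For the lower bound, the 3 vertices {0, 1, 2} are pairwise adjacent, and any tree decomposition puts a clique entirely inside one bag — forcing width ≥ 2. The upper and lower bounds meet at 2, so that is the treewidth.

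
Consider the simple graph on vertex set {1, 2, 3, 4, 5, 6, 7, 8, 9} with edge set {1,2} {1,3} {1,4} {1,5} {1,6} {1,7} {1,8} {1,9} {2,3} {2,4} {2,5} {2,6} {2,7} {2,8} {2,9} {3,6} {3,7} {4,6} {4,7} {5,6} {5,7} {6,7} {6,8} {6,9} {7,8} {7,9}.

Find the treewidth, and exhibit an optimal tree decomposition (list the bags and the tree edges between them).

Every bag has size at most 5, so the width is 5 − 1 = 4 and tw(G) ≤ 4. Conversely, {1, 2, 3, 6, 7} is a clique of size 5, and the vertices of any clique must share a bag in every tree decomposition; so some bag has ≥ 5 vertices and tw(G) ≥ 4. Combining the bounds, tw(G) = 4.

Treewidth 4.
Bags: B1 = {1, 2, 6, 7, 8}  B2 = {1, 2, 6, 7, 9}  B3 = {1, 2, 4, 6, 7}  B4 = {1, 2, 5, 6, 7}  B5 = {1, 2, 3, 6, 7}
Tree: B1–B2, B2–B3, B2–B4, B1–B5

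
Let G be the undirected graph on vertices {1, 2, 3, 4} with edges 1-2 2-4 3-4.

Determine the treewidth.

1

A width-1 tree decomposition is:
Bags: B1 = {3, 4}  B2 = {2, 4}  B3 = {1, 2}
Tree: B1–B2, B2–B3
Every bag has size at most 2, so the width is 2 − 1 = 1 and tw(G) ≤ 1. Since G has at least one edge (e.g. 3–4), it is not an edgeless graph, so tw(G) ≥ 1. Hence tw(G) = 1 exactly.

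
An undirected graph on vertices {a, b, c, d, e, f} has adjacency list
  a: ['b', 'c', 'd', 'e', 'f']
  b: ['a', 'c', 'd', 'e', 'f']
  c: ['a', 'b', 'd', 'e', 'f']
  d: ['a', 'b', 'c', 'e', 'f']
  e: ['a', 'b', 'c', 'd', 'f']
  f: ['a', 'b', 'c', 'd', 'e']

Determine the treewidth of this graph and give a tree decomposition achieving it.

Treewidth 5.
One such decomposition:
Bags: B1 = {a, b, c, d, e, f}
Tree: (single bag)

A single bag containing all 6 vertices is trivially a valid decomposition of width 5. Conversely, {a, b, c, d, e, f} is a clique of size 6, and the vertices of any clique must share a bag in every tree decomposition; so some bag has ≥ 6 vertices and tw(G) ≥ 5. Hence tw(G) = 5 exactly.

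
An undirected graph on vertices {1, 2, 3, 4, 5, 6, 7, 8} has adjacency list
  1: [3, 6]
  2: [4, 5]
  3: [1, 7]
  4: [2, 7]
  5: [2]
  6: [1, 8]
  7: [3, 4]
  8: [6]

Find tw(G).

1

A width-1 tree decomposition is:
Bags: B1 = {6, 8}  B2 = {1, 6}  B3 = {1, 3}  B4 = {3, 7}  B5 = {4, 7}  B6 = {2, 4}  B7 = {2, 5}
Tree: B1–B2, B2–B3, B3–B4, B4–B5, B5–B6, B6–B7
Each bag holds 2 vertices, so the decomposition has width 1, which upper-bounds the treewidth. Any graph with an edge has treewidth ≥ 1, and G has the edge 8–6. Therefore the treewidth is 1.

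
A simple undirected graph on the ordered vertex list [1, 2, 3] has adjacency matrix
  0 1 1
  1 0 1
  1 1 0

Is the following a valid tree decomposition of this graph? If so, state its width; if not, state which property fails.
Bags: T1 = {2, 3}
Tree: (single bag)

A tree decomposition must satisfy three properties: every vertex lies in some bag; for every edge, both endpoints lie together in some bag; and for every vertex, the bags containing it form a connected subtree. Here vertex 1 appears in no bag, so the decomposition is invalid.

No — vertex 1 appears in no bag.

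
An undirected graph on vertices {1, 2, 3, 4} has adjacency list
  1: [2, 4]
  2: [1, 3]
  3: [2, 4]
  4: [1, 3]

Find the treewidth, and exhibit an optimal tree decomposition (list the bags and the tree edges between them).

Each bag holds 3 vertices, so the decomposition has width 2, which upper-bounds the treewidth. Since 4–3–2–1–4 is a cycle in G, G is not acyclic. Forests are exactly the graphs of treewidth ≤ 1, so tw(G) ≥ 2. Combining the bounds, tw(G) = 2.

Treewidth 2.
One optimal decomposition is:
Bags: B1 = {2, 3, 4}  B2 = {1, 2, 4}
Tree: B1–B2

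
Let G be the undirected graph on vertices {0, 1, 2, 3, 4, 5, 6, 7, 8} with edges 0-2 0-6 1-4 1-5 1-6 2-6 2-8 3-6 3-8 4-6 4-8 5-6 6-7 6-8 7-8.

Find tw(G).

2

A width-2 tree decomposition is:
Bags: B1 = {4, 6, 8}  B2 = {6, 7, 8}  B3 = {2, 6, 8}  B4 = {1, 4, 6}  B5 = {0, 2, 6}  B6 = {1, 5, 6}  B7 = {3, 6, 8}
Tree: B1–B2, B1–B3, B1–B4, B3–B5, B4–B6, B2–B7
Each bag holds 3 vertices, so the decomposition has width 2, which upper-bounds the treewidth. For the lower bound, the 3 vertices {0, 2, 6} are pairwise adjacent, and any tree decomposition puts a clique entirely inside one bag — forcing width ≥ 2. Combining the bounds, tw(G) = 2.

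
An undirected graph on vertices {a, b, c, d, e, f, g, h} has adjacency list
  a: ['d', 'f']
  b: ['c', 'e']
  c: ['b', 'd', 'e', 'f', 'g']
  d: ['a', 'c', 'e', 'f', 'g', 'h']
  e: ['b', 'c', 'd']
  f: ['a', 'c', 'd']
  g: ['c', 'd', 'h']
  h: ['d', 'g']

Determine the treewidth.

2

A width-2 tree decomposition is:
Bags: B1 = {c, d, e}  B2 = {c, d, g}  B3 = {d, g, h}  B4 = {c, d, f}  B5 = {a, d, f}  B6 = {b, c, e}
Tree: B1–B2, B2–B3, B2–B4, B4–B5, B1–B6
The largest bag has 3 vertices, giving width 2; this decomposition certifies tw(G) ≤ 2. Conversely, {d, g, h} is a clique of size 3, and the vertices of any clique must share a bag in every tree decomposition; so some bag has ≥ 3 vertices and tw(G) ≥ 2. The upper and lower bounds meet at 2, so that is the treewidth.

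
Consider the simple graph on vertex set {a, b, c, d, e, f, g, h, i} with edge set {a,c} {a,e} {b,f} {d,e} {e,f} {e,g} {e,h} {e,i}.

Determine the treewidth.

1

A width-1 tree decomposition is:
Bags: B1 = {b, f}  B2 = {e, f}  B3 = {e, h}  B4 = {d, e}  B5 = {e, i}  B6 = {a, e}  B7 = {e, g}  B8 = {a, c}
Tree: B1–B2, B2–B3, B3–B4, B2–B5, B2–B6, B2–B7, B6–B8
Every bag has size at most 2, so the width is 2 − 1 = 1 and tw(G) ≤ 1. Since G has at least one edge (e.g. b–f), it is not an edgeless graph, so tw(G) ≥ 1. Combining the bounds, tw(G) = 1.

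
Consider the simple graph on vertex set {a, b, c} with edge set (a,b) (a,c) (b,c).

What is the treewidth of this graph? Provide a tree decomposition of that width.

Treewidth 2.
One such decomposition:
Bags: B1 = {a, b, c}
Tree: (single bag)

A single bag containing all 3 vertices is trivially a valid decomposition of width 2. On the other hand G contains the 3-clique {a, b, c}. A clique must lie in a single bag of any decomposition, so no decomposition can have width below 2. Combining the bounds, tw(G) = 2.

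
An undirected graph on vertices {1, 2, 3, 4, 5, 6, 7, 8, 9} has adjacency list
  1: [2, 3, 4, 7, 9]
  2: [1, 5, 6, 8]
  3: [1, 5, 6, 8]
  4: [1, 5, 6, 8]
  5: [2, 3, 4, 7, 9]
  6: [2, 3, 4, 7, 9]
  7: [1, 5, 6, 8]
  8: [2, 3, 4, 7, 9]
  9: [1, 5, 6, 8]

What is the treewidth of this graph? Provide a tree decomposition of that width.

Every bag has size at most 5, so the width is 5 − 1 = 4 and tw(G) ≤ 4. For the lower bound: the 5 vertex sets {3,8}, {1,7}, {4,6}, {5}, {2} are disjoint, each induces a connected subgraph, and every pair is joined by at least one edge of G. Contracting each set to a single vertex therefore yields K_{5} as a minor, and since treewidth is minor-monotone, tw(G) ≥ tw(K_{5}) = 4. Hence tw(G) = 4 exactly.

Treewidth 4.
One such decomposition:
Bags: B1 = {1, 3, 5, 6, 8}  B2 = {1, 5, 6, 7, 8}  B3 = {1, 4, 5, 6, 8}  B4 = {1, 2, 5, 6, 8}  B5 = {1, 5, 6, 8, 9}
Tree: B1–B2, B2–B3, B3–B4, B4–B5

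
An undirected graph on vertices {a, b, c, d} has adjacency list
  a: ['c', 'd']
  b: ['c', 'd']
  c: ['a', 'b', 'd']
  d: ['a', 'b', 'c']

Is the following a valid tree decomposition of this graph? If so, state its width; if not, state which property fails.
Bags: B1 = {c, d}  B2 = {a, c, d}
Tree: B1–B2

A tree decomposition must satisfy three properties: every vertex lies in some bag; for every edge, both endpoints lie together in some bag; and for every vertex, the bags containing it form a connected subtree. Here vertex b appears in no bag, so the decomposition is invalid.

No — vertex b appears in no bag.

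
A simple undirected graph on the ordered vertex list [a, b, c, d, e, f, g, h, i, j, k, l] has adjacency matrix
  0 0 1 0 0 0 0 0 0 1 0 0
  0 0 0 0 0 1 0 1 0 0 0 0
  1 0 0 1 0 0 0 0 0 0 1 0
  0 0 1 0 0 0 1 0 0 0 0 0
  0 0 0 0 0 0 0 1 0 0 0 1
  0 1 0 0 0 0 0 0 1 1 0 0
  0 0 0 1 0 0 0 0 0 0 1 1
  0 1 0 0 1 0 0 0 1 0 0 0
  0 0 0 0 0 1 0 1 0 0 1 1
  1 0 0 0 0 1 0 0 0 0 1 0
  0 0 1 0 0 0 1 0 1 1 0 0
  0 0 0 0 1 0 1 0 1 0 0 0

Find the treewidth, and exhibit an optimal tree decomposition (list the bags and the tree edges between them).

Treewidth 3.
One such decomposition:
Bags: B1 = {a, c, d, j}  B2 = {c, d, j, k}  B3 = {d, g, j, k}  B4 = {f, g, j, k}  B5 = {f, g, i, k}  B6 = {f, g, i, l}  B7 = {b, f, i, l}  B8 = {b, h, i, l}  B9 = {b, e, h, l}
Tree: B1–B2, B2–B3, B3–B4, B4–B5, B5–B6, B6–B7, B7–B8, B8–B9

The largest bag has 4 vertices, giving width 3; this decomposition certifies tw(G) ≤ 3. For the lower bound: the 4 vertex sets {a,c,d}, {j}, {k}, {f,g,i,l} are disjoint, each induces a connected subgraph, and every pair is joined by at least one edge of G. Contracting each set to a single vertex therefore yields K_{4} as a minor, and since treewidth is minor-monotone, tw(G) ≥ tw(K_{4}) = 3. Combining the bounds, tw(G) = 3.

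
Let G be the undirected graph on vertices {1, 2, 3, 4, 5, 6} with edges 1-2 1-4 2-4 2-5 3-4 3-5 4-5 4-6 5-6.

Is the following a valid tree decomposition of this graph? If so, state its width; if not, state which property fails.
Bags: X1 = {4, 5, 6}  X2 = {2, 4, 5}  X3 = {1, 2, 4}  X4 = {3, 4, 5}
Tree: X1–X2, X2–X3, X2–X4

Yes; width 2.

Every vertex of G appears in some bag (union = {1, 2, 3, 4, 5, 6}); every edge is covered by a bag; and for each vertex v the set of bags containing v is connected in the bag tree. The decomposition is therefore valid. The largest bag has 3 vertices, so the width is 2.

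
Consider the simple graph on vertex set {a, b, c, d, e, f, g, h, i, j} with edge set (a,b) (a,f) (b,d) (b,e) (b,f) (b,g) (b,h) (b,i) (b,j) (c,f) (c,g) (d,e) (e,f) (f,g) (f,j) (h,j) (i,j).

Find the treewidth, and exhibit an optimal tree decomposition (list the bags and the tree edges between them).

Each bag holds 3 vertices, so the decomposition has width 2, which upper-bounds the treewidth. On the other hand G contains the 3-clique {c, f, g}. A clique must lie in a single bag of any decomposition, so no decomposition can have width below 2. The upper and lower bounds meet at 2, so that is the treewidth.

Treewidth 2.
Bags: B1 = {b, f, g}  B2 = {c, f, g}  B3 = {b, f, j}  B4 = {b, h, j}  B5 = {b, e, f}  B6 = {b, i, j}  B7 = {b, d, e}  B8 = {a, b, f}
Tree: B1–B2, B1–B3, B3–B4, B1–B5, B3–B6, B5–B7, B5–B8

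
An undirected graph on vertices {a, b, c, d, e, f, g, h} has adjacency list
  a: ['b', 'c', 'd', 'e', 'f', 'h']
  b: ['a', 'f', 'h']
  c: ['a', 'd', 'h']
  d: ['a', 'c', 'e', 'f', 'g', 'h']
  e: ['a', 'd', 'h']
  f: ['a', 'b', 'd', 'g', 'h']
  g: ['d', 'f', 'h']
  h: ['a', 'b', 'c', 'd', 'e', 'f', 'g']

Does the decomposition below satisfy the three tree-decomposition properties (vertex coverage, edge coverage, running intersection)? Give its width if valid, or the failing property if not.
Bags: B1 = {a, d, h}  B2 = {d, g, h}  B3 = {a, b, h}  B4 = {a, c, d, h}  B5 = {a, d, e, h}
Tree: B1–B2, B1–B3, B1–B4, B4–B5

No — vertex f appears in no bag.

A tree decomposition must satisfy three properties: every vertex lies in some bag; for every edge, both endpoints lie together in some bag; and for every vertex, the bags containing it form a connected subtree. Here vertex f appears in no bag, so the decomposition is invalid.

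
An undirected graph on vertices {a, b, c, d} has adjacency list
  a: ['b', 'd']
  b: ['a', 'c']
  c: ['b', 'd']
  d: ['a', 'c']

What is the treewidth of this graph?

2

A width-2 tree decomposition is:
Bags: B1 = {a, c, d}  B2 = {a, b, c}
Tree: B1–B2
The largest bag has 3 vertices, giving width 2; this decomposition certifies tw(G) ≤ 2. The edges a–d–c–b–a form a cycle, so G is not a tree and its treewidth is at least 2. Therefore the treewidth is 2.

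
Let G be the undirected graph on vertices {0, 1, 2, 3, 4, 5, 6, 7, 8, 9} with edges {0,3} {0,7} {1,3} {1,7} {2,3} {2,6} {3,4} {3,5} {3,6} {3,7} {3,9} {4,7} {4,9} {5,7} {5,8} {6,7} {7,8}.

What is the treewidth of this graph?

A width-2 tree decomposition is:
Bags: B1 = {3, 6, 7}  B2 = {3, 5, 7}  B3 = {1, 3, 7}  B4 = {3, 4, 7}  B5 = {2, 3, 6}  B6 = {3, 4, 9}  B7 = {0, 3, 7}  B8 = {5, 7, 8}
Tree: B1–B2, B1–B3, B1–B4, B1–B5, B4–B6, B3–B7, B2–B8
The largest bag has 3 vertices, giving width 2; this decomposition certifies tw(G) ≤ 2. For the lower bound, the 3 vertices {5, 7, 8} are pairwise adjacent, and any tree decomposition puts a clique entirely inside one bag — forcing width ≥ 2. Therefore the treewidth is 2.

2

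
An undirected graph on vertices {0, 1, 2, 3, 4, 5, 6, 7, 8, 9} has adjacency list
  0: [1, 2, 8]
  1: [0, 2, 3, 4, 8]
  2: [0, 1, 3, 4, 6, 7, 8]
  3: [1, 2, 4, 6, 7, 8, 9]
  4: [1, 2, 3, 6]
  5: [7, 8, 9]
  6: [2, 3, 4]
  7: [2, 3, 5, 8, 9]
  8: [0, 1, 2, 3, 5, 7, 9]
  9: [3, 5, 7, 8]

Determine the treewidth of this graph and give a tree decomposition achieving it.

Treewidth 3.
Bags: B1 = {2, 3, 7, 8}  B2 = {1, 2, 3, 8}  B3 = {1, 2, 3, 4}  B4 = {2, 3, 4, 6}  B5 = {3, 7, 8, 9}  B6 = {5, 7, 8, 9}  B7 = {0, 1, 2, 8}
Tree: B1–B2, B2–B3, B3–B4, B1–B5, B5–B6, B2–B7

Every bag has size at most 4, so the width is 4 − 1 = 3 and tw(G) ≤ 3. Conversely, {3, 7, 8, 9} is a clique of size 4, and the vertices of any clique must share a bag in every tree decomposition; so some bag has ≥ 4 vertices and tw(G) ≥ 3. Combining the bounds, tw(G) = 3.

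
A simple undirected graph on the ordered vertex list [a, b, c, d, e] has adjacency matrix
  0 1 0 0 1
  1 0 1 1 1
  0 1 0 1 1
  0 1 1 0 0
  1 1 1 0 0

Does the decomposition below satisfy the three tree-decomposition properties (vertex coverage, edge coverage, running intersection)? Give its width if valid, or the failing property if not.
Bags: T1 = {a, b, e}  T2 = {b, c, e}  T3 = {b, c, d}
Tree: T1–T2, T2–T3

Yes; width 2.

Every vertex of G appears in some bag (union = {a, b, c, d, e}); every edge is covered by a bag; and for each vertex v the set of bags containing v is connected in the bag tree. The decomposition is therefore valid. The largest bag has 3 vertices, so the width is 2.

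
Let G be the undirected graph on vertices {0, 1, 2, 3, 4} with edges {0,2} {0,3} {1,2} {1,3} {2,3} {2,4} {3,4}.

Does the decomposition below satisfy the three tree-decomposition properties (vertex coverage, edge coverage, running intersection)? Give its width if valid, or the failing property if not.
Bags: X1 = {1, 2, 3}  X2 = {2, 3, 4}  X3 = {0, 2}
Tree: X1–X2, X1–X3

No — edge (3,0) lies in no bag.

A tree decomposition must satisfy three properties: every vertex lies in some bag; for every edge, both endpoints lie together in some bag; and for every vertex, the bags containing it form a connected subtree. Here edge (3,0) lies in no bag, so the decomposition is invalid.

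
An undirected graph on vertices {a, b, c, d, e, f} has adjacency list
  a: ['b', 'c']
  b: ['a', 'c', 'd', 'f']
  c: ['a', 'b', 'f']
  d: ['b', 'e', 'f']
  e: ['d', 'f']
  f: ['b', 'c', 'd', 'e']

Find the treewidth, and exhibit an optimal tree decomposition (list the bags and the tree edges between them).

Treewidth 2.
One optimal decomposition is:
Bags: B1 = {b, d, f}  B2 = {b, c, f}  B3 = {d, e, f}  B4 = {a, b, c}
Tree: B1–B2, B1–B3, B2–B4

The largest bag has 3 vertices, giving width 2; this decomposition certifies tw(G) ≤ 2. On the other hand G contains the 3-clique {a, b, c}. A clique must lie in a single bag of any decomposition, so no decomposition can have width below 2. The upper and lower bounds meet at 2, so that is the treewidth.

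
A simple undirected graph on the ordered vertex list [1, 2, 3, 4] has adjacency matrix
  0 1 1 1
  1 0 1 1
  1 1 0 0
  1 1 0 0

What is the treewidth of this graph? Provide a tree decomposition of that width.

The largest bag has 3 vertices, giving width 2; this decomposition certifies tw(G) ≤ 2. Conversely, {1, 2, 3} is a clique of size 3, and the vertices of any clique must share a bag in every tree decomposition; so some bag has ≥ 3 vertices and tw(G) ≥ 2. Hence tw(G) = 2 exactly.

Treewidth 2.
One optimal decomposition is:
Bags: B1 = {1, 2, 4}  B2 = {1, 2, 3}
Tree: B1–B2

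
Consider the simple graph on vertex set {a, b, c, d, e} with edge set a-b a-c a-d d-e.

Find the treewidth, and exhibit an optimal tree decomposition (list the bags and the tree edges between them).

Treewidth 1.
One such decomposition:
Bags: B1 = {a, d}  B2 = {d, e}  B3 = {a, c}  B4 = {a, b}
Tree: B1–B2, B1–B3, B3–B4

The largest bag has 2 vertices, giving width 1; this decomposition certifies tw(G) ≤ 1. G has an edge, so its treewidth is at least 1. Hence tw(G) = 1 exactly.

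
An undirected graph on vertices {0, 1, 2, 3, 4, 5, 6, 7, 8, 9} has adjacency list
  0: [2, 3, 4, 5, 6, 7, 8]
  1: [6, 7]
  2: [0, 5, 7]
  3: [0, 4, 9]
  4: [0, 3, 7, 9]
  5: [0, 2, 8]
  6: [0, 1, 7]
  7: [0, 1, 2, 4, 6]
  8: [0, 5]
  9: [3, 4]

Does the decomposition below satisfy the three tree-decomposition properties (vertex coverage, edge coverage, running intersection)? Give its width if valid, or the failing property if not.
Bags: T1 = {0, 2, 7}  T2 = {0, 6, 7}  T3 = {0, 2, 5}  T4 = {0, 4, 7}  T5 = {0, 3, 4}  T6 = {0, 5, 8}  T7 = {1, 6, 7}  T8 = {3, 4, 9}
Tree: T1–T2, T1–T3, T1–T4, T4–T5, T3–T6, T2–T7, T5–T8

Yes; width 2.

Checking the three conditions: (i) the bags cover all of {0, 1, 2, 3, 4, 5, 6, 7, 8, 9}; (ii) for each edge, some bag contains both endpoints; (iii) the bags containing any fixed vertex form a subtree. All hold, so the decomposition is valid with width 3 − 1 = 2.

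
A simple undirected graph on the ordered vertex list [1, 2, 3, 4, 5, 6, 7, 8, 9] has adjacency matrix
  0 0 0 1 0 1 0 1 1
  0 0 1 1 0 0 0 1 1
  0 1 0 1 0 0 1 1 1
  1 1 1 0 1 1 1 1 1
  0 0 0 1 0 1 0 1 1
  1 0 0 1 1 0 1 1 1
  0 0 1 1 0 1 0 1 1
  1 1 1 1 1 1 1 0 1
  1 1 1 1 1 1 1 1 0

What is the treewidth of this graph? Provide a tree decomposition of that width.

Treewidth 4.
One such decomposition:
Bags: B1 = {4, 6, 7, 8, 9}  B2 = {3, 4, 7, 8, 9}  B3 = {2, 3, 4, 8, 9}  B4 = {1, 4, 6, 8, 9}  B5 = {4, 5, 6, 8, 9}
Tree: B1–B2, B2–B3, B1–B4, B1–B5

Each bag holds 5 vertices, so the decomposition has width 4, which upper-bounds the treewidth. Conversely, {2, 3, 4, 8, 9} is a clique of size 5, and the vertices of any clique must share a bag in every tree decomposition; so some bag has ≥ 5 vertices and tw(G) ≥ 4. The upper and lower bounds meet at 4, so that is the treewidth.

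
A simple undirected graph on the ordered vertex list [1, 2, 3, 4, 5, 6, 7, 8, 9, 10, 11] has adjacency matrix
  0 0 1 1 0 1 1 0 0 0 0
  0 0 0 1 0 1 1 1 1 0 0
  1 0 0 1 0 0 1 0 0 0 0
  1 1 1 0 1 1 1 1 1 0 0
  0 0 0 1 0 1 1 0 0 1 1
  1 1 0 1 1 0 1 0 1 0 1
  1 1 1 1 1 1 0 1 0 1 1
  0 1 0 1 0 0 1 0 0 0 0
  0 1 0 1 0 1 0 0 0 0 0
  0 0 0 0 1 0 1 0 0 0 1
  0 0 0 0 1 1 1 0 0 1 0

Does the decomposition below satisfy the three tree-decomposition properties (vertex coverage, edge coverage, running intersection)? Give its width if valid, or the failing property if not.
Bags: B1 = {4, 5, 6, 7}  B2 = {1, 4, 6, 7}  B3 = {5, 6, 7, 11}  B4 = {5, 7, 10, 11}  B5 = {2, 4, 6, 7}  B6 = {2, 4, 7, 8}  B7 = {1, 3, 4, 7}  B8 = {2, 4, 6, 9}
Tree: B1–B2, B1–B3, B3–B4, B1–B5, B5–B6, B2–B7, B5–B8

Checking the three conditions: (i) the bags cover all of {1, 2, 3, 4, 5, 6, 7, 8, 9, 10, 11}; (ii) for each edge, some bag contains both endpoints; (iii) the bags containing any fixed vertex form a subtree. All hold, so the decomposition is valid with width 4 − 1 = 3.

Yes; width 3.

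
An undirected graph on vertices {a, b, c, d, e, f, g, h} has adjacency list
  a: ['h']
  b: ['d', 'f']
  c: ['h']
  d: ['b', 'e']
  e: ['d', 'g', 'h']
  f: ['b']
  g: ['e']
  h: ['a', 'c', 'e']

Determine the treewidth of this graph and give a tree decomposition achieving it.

Treewidth 1.
Bags: B1 = {a, h}  B2 = {e, h}  B3 = {e, g}  B4 = {d, e}  B5 = {b, d}  B6 = {b, f}  B7 = {c, h}
Tree: B1–B2, B2–B3, B3–B4, B4–B5, B5–B6, B1–B7

Each bag holds 2 vertices, so the decomposition has width 1, which upper-bounds the treewidth. G has an edge, so its treewidth is at least 1. Therefore the treewidth is 1.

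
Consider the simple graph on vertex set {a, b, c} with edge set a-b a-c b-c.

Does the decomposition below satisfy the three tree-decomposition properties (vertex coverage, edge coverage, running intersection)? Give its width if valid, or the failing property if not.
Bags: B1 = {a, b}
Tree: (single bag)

A tree decomposition must satisfy three properties: every vertex lies in some bag; for every edge, both endpoints lie together in some bag; and for every vertex, the bags containing it form a connected subtree. Here vertex c appears in no bag, so the decomposition is invalid.

No — vertex c appears in no bag.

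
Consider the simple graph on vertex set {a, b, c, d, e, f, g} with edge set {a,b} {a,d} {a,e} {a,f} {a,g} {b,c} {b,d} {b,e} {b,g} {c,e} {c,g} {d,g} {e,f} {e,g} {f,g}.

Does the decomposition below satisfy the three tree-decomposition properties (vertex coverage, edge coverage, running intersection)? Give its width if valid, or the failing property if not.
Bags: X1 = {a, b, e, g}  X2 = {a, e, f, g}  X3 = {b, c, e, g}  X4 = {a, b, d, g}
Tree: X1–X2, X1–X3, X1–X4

Every vertex of G appears in some bag (union = {a, b, c, d, e, f, g}); every edge is covered by a bag; and for each vertex v the set of bags containing v is connected in the bag tree. The decomposition is therefore valid. The largest bag has 4 vertices, so the width is 3.

Yes; width 3.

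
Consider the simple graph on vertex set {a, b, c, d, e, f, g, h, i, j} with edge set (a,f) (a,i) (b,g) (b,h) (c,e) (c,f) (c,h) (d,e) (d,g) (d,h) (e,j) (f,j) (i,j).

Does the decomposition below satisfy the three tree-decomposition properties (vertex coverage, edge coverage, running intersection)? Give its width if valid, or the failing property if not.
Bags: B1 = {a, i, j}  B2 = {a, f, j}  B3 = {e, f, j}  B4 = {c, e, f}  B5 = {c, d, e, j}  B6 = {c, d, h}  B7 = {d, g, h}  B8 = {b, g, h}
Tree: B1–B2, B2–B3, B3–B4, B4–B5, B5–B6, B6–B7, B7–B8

No — bags containing vertex j are not connected in the tree.

A tree decomposition must satisfy three properties: every vertex lies in some bag; for every edge, both endpoints lie together in some bag; and for every vertex, the bags containing it form a connected subtree. Here bags containing vertex j are not connected in the tree, so the decomposition is invalid.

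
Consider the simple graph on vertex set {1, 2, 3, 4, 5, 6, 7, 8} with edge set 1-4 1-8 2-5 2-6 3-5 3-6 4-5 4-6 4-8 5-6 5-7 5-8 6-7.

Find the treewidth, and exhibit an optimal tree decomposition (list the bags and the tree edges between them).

Each bag holds 3 vertices, so the decomposition has width 2, which upper-bounds the treewidth. Conversely, {1, 4, 8} is a clique of size 3, and the vertices of any clique must share a bag in every tree decomposition; so some bag has ≥ 3 vertices and tw(G) ≥ 2. Therefore the treewidth is 2.

Treewidth 2.
One optimal decomposition is:
Bags: B1 = {4, 5, 6}  B2 = {4, 5, 8}  B3 = {5, 6, 7}  B4 = {3, 5, 6}  B5 = {2, 5, 6}  B6 = {1, 4, 8}
Tree: B1–B2, B1–B3, B1–B4, B4–B5, B2–B6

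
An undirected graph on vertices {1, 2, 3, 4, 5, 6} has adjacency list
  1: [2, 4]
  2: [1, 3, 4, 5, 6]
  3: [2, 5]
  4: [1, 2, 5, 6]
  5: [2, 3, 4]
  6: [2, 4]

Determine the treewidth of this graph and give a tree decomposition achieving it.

The largest bag has 3 vertices, giving width 2; this decomposition certifies tw(G) ≤ 2. On the other hand G contains the 3-clique {2, 3, 5}. A clique must lie in a single bag of any decomposition, so no decomposition can have width below 2. Hence tw(G) = 2 exactly.

Treewidth 2.
One optimal decomposition is:
Bags: B1 = {1, 2, 4}  B2 = {2, 4, 6}  B3 = {2, 4, 5}  B4 = {2, 3, 5}
Tree: B1–B2, B1–B3, B3–B4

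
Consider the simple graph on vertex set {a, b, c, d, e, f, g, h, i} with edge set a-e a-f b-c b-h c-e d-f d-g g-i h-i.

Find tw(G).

2

A width-2 tree decomposition is:
Bags: B1 = {b, c, h}  B2 = {c, e, h}  B3 = {a, e, h}  B4 = {a, f, h}  B5 = {d, f, h}  B6 = {d, g, h}  B7 = {g, h, i}
Tree: B1–B2, B2–B3, B3–B4, B4–B5, B5–B6, B6–B7
Every bag has size at most 3, so the width is 3 − 1 = 2 and tw(G) ≤ 2. Since h–b–c–e–a–f–d–g–i–h is a cycle in G, G is not acyclic. Forests are exactly the graphs of treewidth ≤ 1, so tw(G) ≥ 2. Therefore the treewidth is 2.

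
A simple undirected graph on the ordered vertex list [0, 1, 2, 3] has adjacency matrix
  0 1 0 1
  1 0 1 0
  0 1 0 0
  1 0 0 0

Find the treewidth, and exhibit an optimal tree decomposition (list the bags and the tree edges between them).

Each bag holds 2 vertices, so the decomposition has width 1, which upper-bounds the treewidth. G has an edge, so its treewidth is at least 1. Combining the bounds, tw(G) = 1.

Treewidth 1.
One optimal decomposition is:
Bags: B1 = {0, 3}  B2 = {0, 1}  B3 = {1, 2}
Tree: B1–B2, B2–B3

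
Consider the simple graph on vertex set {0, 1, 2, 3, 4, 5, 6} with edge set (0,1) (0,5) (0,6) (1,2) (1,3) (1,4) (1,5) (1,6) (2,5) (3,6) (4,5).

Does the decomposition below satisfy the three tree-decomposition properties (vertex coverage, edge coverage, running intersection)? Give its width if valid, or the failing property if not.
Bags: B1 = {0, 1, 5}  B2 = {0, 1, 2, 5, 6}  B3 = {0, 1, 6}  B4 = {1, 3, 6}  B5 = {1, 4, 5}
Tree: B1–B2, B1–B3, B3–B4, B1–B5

No — bags containing vertex 6 are not connected in the tree.

A tree decomposition must satisfy three properties: every vertex lies in some bag; for every edge, both endpoints lie together in some bag; and for every vertex, the bags containing it form a connected subtree. Here bags containing vertex 6 are not connected in the tree, so the decomposition is invalid.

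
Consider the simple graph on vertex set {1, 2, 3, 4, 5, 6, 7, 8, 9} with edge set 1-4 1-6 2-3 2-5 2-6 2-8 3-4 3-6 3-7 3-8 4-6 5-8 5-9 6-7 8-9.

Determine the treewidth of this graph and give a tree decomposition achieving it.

Treewidth 2.
Bags: B1 = {2, 3, 8}  B2 = {2, 3, 6}  B3 = {3, 4, 6}  B4 = {2, 5, 8}  B5 = {3, 6, 7}  B6 = {5, 8, 9}  B7 = {1, 4, 6}
Tree: B1–B2, B2–B3, B1–B4, B3–B5, B4–B6, B3–B7

Each bag holds 3 vertices, so the decomposition has width 2, which upper-bounds the treewidth. On the other hand G contains the 3-clique {1, 4, 6}. A clique must lie in a single bag of any decomposition, so no decomposition can have width below 2. Hence tw(G) = 2 exactly.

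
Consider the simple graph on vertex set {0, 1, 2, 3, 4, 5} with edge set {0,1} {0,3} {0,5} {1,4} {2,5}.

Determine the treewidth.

1

A width-1 tree decomposition is:
Bags: B1 = {0, 5}  B2 = {0, 3}  B3 = {0, 1}  B4 = {2, 5}  B5 = {1, 4}
Tree: B1–B2, B1–B3, B1–B4, B3–B5
The largest bag has 2 vertices, giving width 1; this decomposition certifies tw(G) ≤ 1. Since G has at least one edge (e.g. 5–0), it is not an edgeless graph, so tw(G) ≥ 1. Therefore the treewidth is 1.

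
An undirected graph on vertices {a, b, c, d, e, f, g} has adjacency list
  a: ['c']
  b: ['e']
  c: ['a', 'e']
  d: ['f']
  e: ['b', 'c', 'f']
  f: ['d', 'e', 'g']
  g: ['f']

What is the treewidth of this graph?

1

A width-1 tree decomposition is:
Bags: B1 = {e, f}  B2 = {c, e}  B3 = {a, c}  B4 = {d, f}  B5 = {f, g}  B6 = {b, e}
Tree: B1–B2, B2–B3, B1–B4, B1–B5, B1–B6
Every bag has size at most 2, so the width is 2 − 1 = 1 and tw(G) ≤ 1. Any graph with an edge has treewidth ≥ 1, and G has the edge e–f. The upper and lower bounds meet at 1, so that is the treewidth.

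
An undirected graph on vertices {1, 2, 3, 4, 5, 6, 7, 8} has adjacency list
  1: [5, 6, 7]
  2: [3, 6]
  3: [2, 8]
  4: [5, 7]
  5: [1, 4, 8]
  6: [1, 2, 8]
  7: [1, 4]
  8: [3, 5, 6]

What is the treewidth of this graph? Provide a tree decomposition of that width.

Every bag has size at most 3, so the width is 3 − 1 = 2 and tw(G) ≤ 2. For the lower bound, G contains the cycle 3–2–6–8–3, so G is not a forest; only forests have treewidth ≤ 1, hence tw(G) ≥ 2. Therefore the treewidth is 2.

Treewidth 2.
Bags: B1 = {2, 3, 8}  B2 = {2, 6, 8}  B3 = {5, 6, 8}  B4 = {1, 5, 6}  B5 = {1, 4, 5}  B6 = {1, 4, 7}
Tree: B1–B2, B2–B3, B3–B4, B4–B5, B5–B6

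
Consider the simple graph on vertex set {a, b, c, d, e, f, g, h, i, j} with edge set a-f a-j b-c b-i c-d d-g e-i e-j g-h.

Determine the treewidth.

A width-1 tree decomposition is:
Bags: B1 = {a, f}  B2 = {a, j}  B3 = {e, j}  B4 = {e, i}  B5 = {b, i}  B6 = {b, c}  B7 = {c, d}  B8 = {d, g}  B9 = {g, h}
Tree: B1–B2, B2–B3, B3–B4, B4–B5, B5–B6, B6–B7, B7–B8, B8–B9
Every bag has size at most 2, so the width is 2 − 1 = 1 and tw(G) ≤ 1. G has an edge, so its treewidth is at least 1. Hence tw(G) = 1 exactly.

1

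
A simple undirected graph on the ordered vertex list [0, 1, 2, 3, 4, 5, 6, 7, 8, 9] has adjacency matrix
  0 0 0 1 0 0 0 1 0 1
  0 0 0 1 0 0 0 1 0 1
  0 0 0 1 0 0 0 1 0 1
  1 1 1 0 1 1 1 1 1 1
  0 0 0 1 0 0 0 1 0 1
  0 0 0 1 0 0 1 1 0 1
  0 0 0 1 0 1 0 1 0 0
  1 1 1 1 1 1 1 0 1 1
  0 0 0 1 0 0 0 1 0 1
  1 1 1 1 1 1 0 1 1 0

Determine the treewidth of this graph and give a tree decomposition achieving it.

The largest bag has 4 vertices, giving width 3; this decomposition certifies tw(G) ≤ 3. On the other hand G contains the 4-clique {0, 3, 7, 9}. A clique must lie in a single bag of any decomposition, so no decomposition can have width below 3. The upper and lower bounds meet at 3, so that is the treewidth.

Treewidth 3.
Bags: B1 = {3, 5, 7, 9}  B2 = {3, 7, 8, 9}  B3 = {3, 4, 7, 9}  B4 = {1, 3, 7, 9}  B5 = {2, 3, 7, 9}  B6 = {0, 3, 7, 9}  B7 = {3, 5, 6, 7}
Tree: B1–B2, B1–B3, B2–B4, B1–B5, B4–B6, B1–B7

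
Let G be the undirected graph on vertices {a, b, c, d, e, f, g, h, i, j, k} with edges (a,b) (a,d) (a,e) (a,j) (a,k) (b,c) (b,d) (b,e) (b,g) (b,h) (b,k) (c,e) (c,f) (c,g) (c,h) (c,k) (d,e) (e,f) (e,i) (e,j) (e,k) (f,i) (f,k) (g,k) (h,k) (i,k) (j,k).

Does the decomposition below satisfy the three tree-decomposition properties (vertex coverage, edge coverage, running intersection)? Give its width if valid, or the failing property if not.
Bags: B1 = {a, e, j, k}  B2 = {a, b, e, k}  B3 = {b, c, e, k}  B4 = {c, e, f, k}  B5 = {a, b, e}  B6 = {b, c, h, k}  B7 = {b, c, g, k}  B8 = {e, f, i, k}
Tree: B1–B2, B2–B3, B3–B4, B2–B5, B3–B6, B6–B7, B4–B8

A tree decomposition must satisfy three properties: every vertex lies in some bag; for every edge, both endpoints lie together in some bag; and for every vertex, the bags containing it form a connected subtree. Here vertex d appears in no bag, so the decomposition is invalid.

No — vertex d appears in no bag.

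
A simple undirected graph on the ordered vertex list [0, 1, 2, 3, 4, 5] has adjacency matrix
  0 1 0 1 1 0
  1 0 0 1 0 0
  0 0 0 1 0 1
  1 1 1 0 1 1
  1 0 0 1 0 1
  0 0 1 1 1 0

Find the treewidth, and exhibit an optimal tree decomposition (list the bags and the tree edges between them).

Each bag holds 3 vertices, so the decomposition has width 2, which upper-bounds the treewidth. On the other hand G contains the 3-clique {0, 1, 3}. A clique must lie in a single bag of any decomposition, so no decomposition can have width below 2. The upper and lower bounds meet at 2, so that is the treewidth.

Treewidth 2.
Bags: B1 = {0, 1, 3}  B2 = {0, 3, 4}  B3 = {3, 4, 5}  B4 = {2, 3, 5}
Tree: B1–B2, B2–B3, B3–B4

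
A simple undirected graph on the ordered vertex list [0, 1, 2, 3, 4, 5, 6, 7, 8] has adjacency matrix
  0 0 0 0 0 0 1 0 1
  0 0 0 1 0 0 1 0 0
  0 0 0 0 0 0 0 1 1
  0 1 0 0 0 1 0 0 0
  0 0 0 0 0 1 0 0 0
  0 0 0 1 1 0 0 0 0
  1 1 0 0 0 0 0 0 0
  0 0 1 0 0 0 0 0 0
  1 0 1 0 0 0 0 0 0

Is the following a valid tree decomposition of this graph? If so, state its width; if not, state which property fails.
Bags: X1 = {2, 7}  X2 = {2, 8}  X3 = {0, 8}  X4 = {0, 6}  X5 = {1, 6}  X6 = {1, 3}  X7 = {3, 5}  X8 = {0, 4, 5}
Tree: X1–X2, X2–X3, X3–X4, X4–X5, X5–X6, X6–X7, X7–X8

No — bags containing vertex 0 are not connected in the tree.

A tree decomposition must satisfy three properties: every vertex lies in some bag; for every edge, both endpoints lie together in some bag; and for every vertex, the bags containing it form a connected subtree. Here bags containing vertex 0 are not connected in the tree, so the decomposition is invalid.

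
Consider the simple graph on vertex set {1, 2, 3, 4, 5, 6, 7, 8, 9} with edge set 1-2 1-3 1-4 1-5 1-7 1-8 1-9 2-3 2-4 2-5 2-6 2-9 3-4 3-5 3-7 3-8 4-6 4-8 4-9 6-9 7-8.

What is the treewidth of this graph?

A width-3 tree decomposition is:
Bags: B1 = {1, 2, 3, 4}  B2 = {1, 3, 4, 8}  B3 = {1, 3, 7, 8}  B4 = {1, 2, 3, 5}  B5 = {1, 2, 4, 9}  B6 = {2, 4, 6, 9}
Tree: B1–B2, B2–B3, B1–B4, B1–B5, B5–B6
Each bag holds 4 vertices, so the decomposition has width 3, which upper-bounds the treewidth. For the lower bound, the 4 vertices {1, 2, 4, 9} are pairwise adjacent, and any tree decomposition puts a clique entirely inside one bag — forcing width ≥ 3. The upper and lower bounds meet at 3, so that is the treewidth.

3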